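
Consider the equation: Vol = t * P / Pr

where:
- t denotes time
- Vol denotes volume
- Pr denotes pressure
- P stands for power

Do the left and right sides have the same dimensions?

Yes

t (time) has dimensions [T].
Vol (volume) has dimensions [L^3].
Pr (pressure) has dimensions [L^-1 M T^-2].
P (power) has dimensions [L^2 M T^-3].

Left side: [L^3]
Right side: [L^3]

Both sides have the same dimensions, so the equation is dimensionally consistent.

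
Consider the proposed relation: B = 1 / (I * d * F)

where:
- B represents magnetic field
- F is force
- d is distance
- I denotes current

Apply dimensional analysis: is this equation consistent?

No

B (magnetic field) has dimensions [I^-1 M T^-2].
F (force) has dimensions [L M T^-2].
d (distance) has dimensions [L].
I (current) has dimensions [I].

Left side: [I^-1 M T^-2]
Right side: [I^-1 L^-2 M^-1 T^2]

The two sides have different dimensions, so the equation is NOT dimensionally consistent.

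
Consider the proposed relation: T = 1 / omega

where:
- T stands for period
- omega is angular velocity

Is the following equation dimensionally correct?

Yes

T (period) has dimensions [T].
omega (angular velocity) has dimensions [T^-1].

Left side: [T]
Right side: [T]

Both sides have the same dimensions, so the equation is dimensionally consistent.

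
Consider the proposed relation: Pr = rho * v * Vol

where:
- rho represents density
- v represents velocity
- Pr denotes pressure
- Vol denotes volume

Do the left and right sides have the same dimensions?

No

rho (density) has dimensions [L^-3 M].
v (velocity) has dimensions [L T^-1].
Pr (pressure) has dimensions [L^-1 M T^-2].
Vol (volume) has dimensions [L^3].

Left side: [L^-1 M T^-2]
Right side: [L M T^-1]

The two sides have different dimensions, so the equation is NOT dimensionally consistent.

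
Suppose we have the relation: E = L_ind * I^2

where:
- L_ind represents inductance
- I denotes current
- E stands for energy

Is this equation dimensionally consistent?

Yes

L_ind (inductance) has dimensions [I^-2 L^2 M T^-2].
I (current) has dimensions [I].
E (energy) has dimensions [L^2 M T^-2].

Left side: [L^2 M T^-2]
Right side: [L^2 M T^-2]

Both sides have the same dimensions, so the equation is dimensionally consistent.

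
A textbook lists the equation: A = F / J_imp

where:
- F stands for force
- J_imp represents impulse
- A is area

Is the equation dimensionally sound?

No

F (force) has dimensions [L M T^-2].
J_imp (impulse) has dimensions [L M T^-1].
A (area) has dimensions [L^2].

Left side: [L^2]
Right side: [T^-1]

The two sides have different dimensions, so the equation is NOT dimensionally consistent.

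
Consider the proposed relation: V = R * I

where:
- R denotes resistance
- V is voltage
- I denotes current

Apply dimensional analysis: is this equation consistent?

Yes

R (resistance) has dimensions [I^-2 L^2 M T^-3].
V (voltage) has dimensions [I^-1 L^2 M T^-3].
I (current) has dimensions [I].

Left side: [I^-1 L^2 M T^-3]
Right side: [I^-1 L^2 M T^-3]

Both sides have the same dimensions, so the equation is dimensionally consistent.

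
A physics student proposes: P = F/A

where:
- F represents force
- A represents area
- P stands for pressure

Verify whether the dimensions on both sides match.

Yes

F (force) has dimensions [L M T^-2].
A (area) has dimensions [L^2].
P (pressure) has dimensions [L^-1 M T^-2].

Left side: [L^-1 M T^-2]
Right side: [L^-1 M T^-2]

Both sides have the same dimensions, so the equation is dimensionally consistent.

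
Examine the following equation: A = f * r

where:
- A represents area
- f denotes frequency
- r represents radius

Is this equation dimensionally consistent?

No

A (area) has dimensions [L^2].
f (frequency) has dimensions [T^-1].
r (radius) has dimensions [L].

Left side: [L^2]
Right side: [L T^-1]

The two sides have different dimensions, so the equation is NOT dimensionally consistent.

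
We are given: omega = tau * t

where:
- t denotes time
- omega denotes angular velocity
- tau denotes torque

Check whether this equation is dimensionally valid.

No

t (time) has dimensions [T].
omega (angular velocity) has dimensions [T^-1].
tau (torque) has dimensions [L^2 M T^-2].

Left side: [T^-1]
Right side: [L^2 M T^-1]

The two sides have different dimensions, so the equation is NOT dimensionally consistent.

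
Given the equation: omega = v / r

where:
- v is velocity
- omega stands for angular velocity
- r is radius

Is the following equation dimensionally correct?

Yes

v (velocity) has dimensions [L T^-1].
omega (angular velocity) has dimensions [T^-1].
r (radius) has dimensions [L].

Left side: [T^-1]
Right side: [T^-1]

Both sides have the same dimensions, so the equation is dimensionally consistent.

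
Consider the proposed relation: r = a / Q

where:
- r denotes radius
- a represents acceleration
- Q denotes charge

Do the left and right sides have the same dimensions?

No

r (radius) has dimensions [L].
a (acceleration) has dimensions [L T^-2].
Q (charge) has dimensions [I T].

Left side: [L]
Right side: [I^-1 L T^-3]

The two sides have different dimensions, so the equation is NOT dimensionally consistent.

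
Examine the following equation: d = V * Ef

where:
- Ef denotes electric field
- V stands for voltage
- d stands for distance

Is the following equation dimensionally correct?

No

Ef (electric field) has dimensions [I^-1 L M T^-3].
V (voltage) has dimensions [I^-1 L^2 M T^-3].
d (distance) has dimensions [L].

Left side: [L]
Right side: [I^-2 L^3 M^2 T^-6]

The two sides have different dimensions, so the equation is NOT dimensionally consistent.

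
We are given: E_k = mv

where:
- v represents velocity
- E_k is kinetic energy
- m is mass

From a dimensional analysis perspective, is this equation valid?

No

v (velocity) has dimensions [L T^-1].
E_k (kinetic energy) has dimensions [L^2 M T^-2].
m (mass) has dimensions [M].

Left side: [L^2 M T^-2]
Right side: [L M T^-1]

The two sides have different dimensions, so the equation is NOT dimensionally consistent.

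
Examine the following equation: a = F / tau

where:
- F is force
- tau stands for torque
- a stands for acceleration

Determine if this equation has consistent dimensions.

No

F (force) has dimensions [L M T^-2].
tau (torque) has dimensions [L^2 M T^-2].
a (acceleration) has dimensions [L T^-2].

Left side: [L T^-2]
Right side: [L^-1]

The two sides have different dimensions, so the equation is NOT dimensionally consistent.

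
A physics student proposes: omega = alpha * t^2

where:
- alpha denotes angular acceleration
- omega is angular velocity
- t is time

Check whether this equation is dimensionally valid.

No

alpha (angular acceleration) has dimensions [T^-2].
omega (angular velocity) has dimensions [T^-1].
t (time) has dimensions [T].

Left side: [T^-1]
Right side: [dimensionless]

The two sides have different dimensions, so the equation is NOT dimensionally consistent.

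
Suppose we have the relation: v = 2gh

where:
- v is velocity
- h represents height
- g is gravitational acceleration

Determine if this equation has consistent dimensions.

No

v (velocity) has dimensions [L T^-1].
h (height) has dimensions [L].
g (gravitational acceleration) has dimensions [L T^-2].

Left side: [L T^-1]
Right side: [L^2 T^-2]

The two sides have different dimensions, so the equation is NOT dimensionally consistent.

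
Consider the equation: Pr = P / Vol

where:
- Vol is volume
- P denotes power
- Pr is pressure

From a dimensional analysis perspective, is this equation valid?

No

Vol (volume) has dimensions [L^3].
P (power) has dimensions [L^2 M T^-3].
Pr (pressure) has dimensions [L^-1 M T^-2].

Left side: [L^-1 M T^-2]
Right side: [L^-1 M T^-3]

The two sides have different dimensions, so the equation is NOT dimensionally consistent.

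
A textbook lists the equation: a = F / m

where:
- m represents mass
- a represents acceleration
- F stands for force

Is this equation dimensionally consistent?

Yes

m (mass) has dimensions [M].
a (acceleration) has dimensions [L T^-2].
F (force) has dimensions [L M T^-2].

Left side: [L T^-2]
Right side: [L T^-2]

Both sides have the same dimensions, so the equation is dimensionally consistent.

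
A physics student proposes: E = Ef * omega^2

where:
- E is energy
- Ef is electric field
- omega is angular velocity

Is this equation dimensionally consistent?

No

E (energy) has dimensions [L^2 M T^-2].
Ef (electric field) has dimensions [I^-1 L M T^-3].
omega (angular velocity) has dimensions [T^-1].

Left side: [L^2 M T^-2]
Right side: [I^-1 L M T^-5]

The two sides have different dimensions, so the equation is NOT dimensionally consistent.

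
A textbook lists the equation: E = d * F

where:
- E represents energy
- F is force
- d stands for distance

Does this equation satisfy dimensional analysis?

Yes

E (energy) has dimensions [L^2 M T^-2].
F (force) has dimensions [L M T^-2].
d (distance) has dimensions [L].

Left side: [L^2 M T^-2]
Right side: [L^2 M T^-2]

Both sides have the same dimensions, so the equation is dimensionally consistent.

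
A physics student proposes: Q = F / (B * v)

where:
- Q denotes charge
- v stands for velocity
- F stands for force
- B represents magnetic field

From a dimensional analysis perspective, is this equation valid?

Yes

Q (charge) has dimensions [I T].
v (velocity) has dimensions [L T^-1].
F (force) has dimensions [L M T^-2].
B (magnetic field) has dimensions [I^-1 M T^-2].

Left side: [I T]
Right side: [I T]

Both sides have the same dimensions, so the equation is dimensionally consistent.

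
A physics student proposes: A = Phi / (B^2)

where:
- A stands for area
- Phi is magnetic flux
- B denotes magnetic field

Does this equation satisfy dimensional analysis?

No

A (area) has dimensions [L^2].
Phi (magnetic flux) has dimensions [I^-1 L^2 M T^-2].
B (magnetic field) has dimensions [I^-1 M T^-2].

Left side: [L^2]
Right side: [I L^2 M^-1 T^2]

The two sides have different dimensions, so the equation is NOT dimensionally consistent.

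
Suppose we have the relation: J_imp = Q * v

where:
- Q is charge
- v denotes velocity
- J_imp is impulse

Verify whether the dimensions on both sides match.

No

Q (charge) has dimensions [I T].
v (velocity) has dimensions [L T^-1].
J_imp (impulse) has dimensions [L M T^-1].

Left side: [L M T^-1]
Right side: [I L]

The two sides have different dimensions, so the equation is NOT dimensionally consistent.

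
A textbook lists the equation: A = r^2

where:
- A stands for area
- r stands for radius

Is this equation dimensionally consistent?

Yes

A (area) has dimensions [L^2].
r (radius) has dimensions [L].

Left side: [L^2]
Right side: [L^2]

Both sides have the same dimensions, so the equation is dimensionally consistent.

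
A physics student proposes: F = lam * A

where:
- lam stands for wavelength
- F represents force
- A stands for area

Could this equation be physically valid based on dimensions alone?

No

lam (wavelength) has dimensions [L].
F (force) has dimensions [L M T^-2].
A (area) has dimensions [L^2].

Left side: [L M T^-2]
Right side: [L^3]

The two sides have different dimensions, so the equation is NOT dimensionally consistent.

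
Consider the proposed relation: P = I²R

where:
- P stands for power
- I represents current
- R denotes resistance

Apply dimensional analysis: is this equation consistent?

Yes

P (power) has dimensions [L^2 M T^-3].
I (current) has dimensions [I].
R (resistance) has dimensions [I^-2 L^2 M T^-3].

Left side: [L^2 M T^-3]
Right side: [L^2 M T^-3]

Both sides have the same dimensions, so the equation is dimensionally consistent.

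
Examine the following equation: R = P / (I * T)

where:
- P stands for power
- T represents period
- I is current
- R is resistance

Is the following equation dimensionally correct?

No

P (power) has dimensions [L^2 M T^-3].
T (period) has dimensions [T].
I (current) has dimensions [I].
R (resistance) has dimensions [I^-2 L^2 M T^-3].

Left side: [I^-2 L^2 M T^-3]
Right side: [I^-1 L^2 M T^-4]

The two sides have different dimensions, so the equation is NOT dimensionally consistent.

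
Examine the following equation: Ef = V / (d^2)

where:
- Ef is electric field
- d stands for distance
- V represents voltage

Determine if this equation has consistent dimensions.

No

Ef (electric field) has dimensions [I^-1 L M T^-3].
d (distance) has dimensions [L].
V (voltage) has dimensions [I^-1 L^2 M T^-3].

Left side: [I^-1 L M T^-3]
Right side: [I^-1 M T^-3]

The two sides have different dimensions, so the equation is NOT dimensionally consistent.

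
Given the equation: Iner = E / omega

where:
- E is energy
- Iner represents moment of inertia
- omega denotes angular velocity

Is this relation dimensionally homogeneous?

No

E (energy) has dimensions [L^2 M T^-2].
Iner (moment of inertia) has dimensions [L^2 M].
omega (angular velocity) has dimensions [T^-1].

Left side: [L^2 M]
Right side: [L^2 M T^-1]

The two sides have different dimensions, so the equation is NOT dimensionally consistent.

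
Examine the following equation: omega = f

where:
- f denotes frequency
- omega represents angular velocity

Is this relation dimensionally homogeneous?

Yes

f (frequency) has dimensions [T^-1].
omega (angular velocity) has dimensions [T^-1].

Left side: [T^-1]
Right side: [T^-1]

Both sides have the same dimensions, so the equation is dimensionally consistent.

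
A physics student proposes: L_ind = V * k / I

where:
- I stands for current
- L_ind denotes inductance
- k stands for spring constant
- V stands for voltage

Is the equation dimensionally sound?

No

I (current) has dimensions [I].
L_ind (inductance) has dimensions [I^-2 L^2 M T^-2].
k (spring constant) has dimensions [M T^-2].
V (voltage) has dimensions [I^-1 L^2 M T^-3].

Left side: [I^-2 L^2 M T^-2]
Right side: [I^-2 L^2 M^2 T^-5]

The two sides have different dimensions, so the equation is NOT dimensionally consistent.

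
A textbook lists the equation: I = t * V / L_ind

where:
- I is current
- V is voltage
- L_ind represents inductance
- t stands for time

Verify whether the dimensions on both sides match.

Yes

I (current) has dimensions [I].
V (voltage) has dimensions [I^-1 L^2 M T^-3].
L_ind (inductance) has dimensions [I^-2 L^2 M T^-2].
t (time) has dimensions [T].

Left side: [I]
Right side: [I]

Both sides have the same dimensions, so the equation is dimensionally consistent.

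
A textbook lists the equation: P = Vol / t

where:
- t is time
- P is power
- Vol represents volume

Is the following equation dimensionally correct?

No

t (time) has dimensions [T].
P (power) has dimensions [L^2 M T^-3].
Vol (volume) has dimensions [L^3].

Left side: [L^2 M T^-3]
Right side: [L^3 T^-1]

The two sides have different dimensions, so the equation is NOT dimensionally consistent.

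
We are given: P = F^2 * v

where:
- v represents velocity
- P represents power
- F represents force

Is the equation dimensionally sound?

No

v (velocity) has dimensions [L T^-1].
P (power) has dimensions [L^2 M T^-3].
F (force) has dimensions [L M T^-2].

Left side: [L^2 M T^-3]
Right side: [L^3 M^2 T^-5]

The two sides have different dimensions, so the equation is NOT dimensionally consistent.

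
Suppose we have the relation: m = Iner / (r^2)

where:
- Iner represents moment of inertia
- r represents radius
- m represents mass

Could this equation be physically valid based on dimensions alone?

Yes

Iner (moment of inertia) has dimensions [L^2 M].
r (radius) has dimensions [L].
m (mass) has dimensions [M].

Left side: [M]
Right side: [M]

Both sides have the same dimensions, so the equation is dimensionally consistent.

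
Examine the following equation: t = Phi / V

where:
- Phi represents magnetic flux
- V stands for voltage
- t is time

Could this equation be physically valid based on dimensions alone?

Yes

Phi (magnetic flux) has dimensions [I^-1 L^2 M T^-2].
V (voltage) has dimensions [I^-1 L^2 M T^-3].
t (time) has dimensions [T].

Left side: [T]
Right side: [T]

Both sides have the same dimensions, so the equation is dimensionally consistent.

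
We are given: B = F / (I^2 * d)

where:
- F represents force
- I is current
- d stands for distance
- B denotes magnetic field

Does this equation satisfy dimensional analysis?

No

F (force) has dimensions [L M T^-2].
I (current) has dimensions [I].
d (distance) has dimensions [L].
B (magnetic field) has dimensions [I^-1 M T^-2].

Left side: [I^-1 M T^-2]
Right side: [I^-2 M T^-2]

The two sides have different dimensions, so the equation is NOT dimensionally consistent.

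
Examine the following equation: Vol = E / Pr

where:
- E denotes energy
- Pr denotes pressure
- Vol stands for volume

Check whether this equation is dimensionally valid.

Yes

E (energy) has dimensions [L^2 M T^-2].
Pr (pressure) has dimensions [L^-1 M T^-2].
Vol (volume) has dimensions [L^3].

Left side: [L^3]
Right side: [L^3]

Both sides have the same dimensions, so the equation is dimensionally consistent.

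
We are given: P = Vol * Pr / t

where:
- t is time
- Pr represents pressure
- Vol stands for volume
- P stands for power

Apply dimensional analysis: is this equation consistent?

Yes

t (time) has dimensions [T].
Pr (pressure) has dimensions [L^-1 M T^-2].
Vol (volume) has dimensions [L^3].
P (power) has dimensions [L^2 M T^-3].

Left side: [L^2 M T^-3]
Right side: [L^2 M T^-3]

Both sides have the same dimensions, so the equation is dimensionally consistent.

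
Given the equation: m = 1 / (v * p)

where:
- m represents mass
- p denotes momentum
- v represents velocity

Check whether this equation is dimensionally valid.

No

m (mass) has dimensions [M].
p (momentum) has dimensions [L M T^-1].
v (velocity) has dimensions [L T^-1].

Left side: [M]
Right side: [L^-2 M^-1 T^2]

The two sides have different dimensions, so the equation is NOT dimensionally consistent.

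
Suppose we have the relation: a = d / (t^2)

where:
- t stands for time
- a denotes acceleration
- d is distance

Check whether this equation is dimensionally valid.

Yes

t (time) has dimensions [T].
a (acceleration) has dimensions [L T^-2].
d (distance) has dimensions [L].

Left side: [L T^-2]
Right side: [L T^-2]

Both sides have the same dimensions, so the equation is dimensionally consistent.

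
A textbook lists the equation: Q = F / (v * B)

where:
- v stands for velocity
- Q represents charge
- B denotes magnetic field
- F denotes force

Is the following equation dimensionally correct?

Yes

v (velocity) has dimensions [L T^-1].
Q (charge) has dimensions [I T].
B (magnetic field) has dimensions [I^-1 M T^-2].
F (force) has dimensions [L M T^-2].

Left side: [I T]
Right side: [I T]

Both sides have the same dimensions, so the equation is dimensionally consistent.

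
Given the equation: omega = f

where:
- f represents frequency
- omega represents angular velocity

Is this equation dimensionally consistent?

Yes

f (frequency) has dimensions [T^-1].
omega (angular velocity) has dimensions [T^-1].

Left side: [T^-1]
Right side: [T^-1]

Both sides have the same dimensions, so the equation is dimensionally consistent.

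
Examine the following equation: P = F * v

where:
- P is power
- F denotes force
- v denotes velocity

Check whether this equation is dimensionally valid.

Yes

P (power) has dimensions [L^2 M T^-3].
F (force) has dimensions [L M T^-2].
v (velocity) has dimensions [L T^-1].

Left side: [L^2 M T^-3]
Right side: [L^2 M T^-3]

Both sides have the same dimensions, so the equation is dimensionally consistent.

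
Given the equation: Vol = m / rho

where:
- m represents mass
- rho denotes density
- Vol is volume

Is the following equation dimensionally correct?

Yes

m (mass) has dimensions [M].
rho (density) has dimensions [L^-3 M].
Vol (volume) has dimensions [L^3].

Left side: [L^3]
Right side: [L^3]

Both sides have the same dimensions, so the equation is dimensionally consistent.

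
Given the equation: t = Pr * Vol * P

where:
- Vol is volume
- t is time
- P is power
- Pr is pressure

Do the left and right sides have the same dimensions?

No

Vol (volume) has dimensions [L^3].
t (time) has dimensions [T].
P (power) has dimensions [L^2 M T^-3].
Pr (pressure) has dimensions [L^-1 M T^-2].

Left side: [T]
Right side: [L^4 M^2 T^-5]

The two sides have different dimensions, so the equation is NOT dimensionally consistent.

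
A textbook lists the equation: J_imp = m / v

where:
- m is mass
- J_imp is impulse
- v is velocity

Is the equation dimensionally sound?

No

m (mass) has dimensions [M].
J_imp (impulse) has dimensions [L M T^-1].
v (velocity) has dimensions [L T^-1].

Left side: [L M T^-1]
Right side: [L^-1 M T]

The two sides have different dimensions, so the equation is NOT dimensionally consistent.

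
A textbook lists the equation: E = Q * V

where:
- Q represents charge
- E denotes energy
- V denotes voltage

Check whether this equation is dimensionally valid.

Yes

Q (charge) has dimensions [I T].
E (energy) has dimensions [L^2 M T^-2].
V (voltage) has dimensions [I^-1 L^2 M T^-3].

Left side: [L^2 M T^-2]
Right side: [L^2 M T^-2]

Both sides have the same dimensions, so the equation is dimensionally consistent.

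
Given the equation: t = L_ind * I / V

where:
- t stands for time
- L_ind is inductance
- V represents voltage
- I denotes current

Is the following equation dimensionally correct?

Yes

t (time) has dimensions [T].
L_ind (inductance) has dimensions [I^-2 L^2 M T^-2].
V (voltage) has dimensions [I^-1 L^2 M T^-3].
I (current) has dimensions [I].

Left side: [T]
Right side: [T]

Both sides have the same dimensions, so the equation is dimensionally consistent.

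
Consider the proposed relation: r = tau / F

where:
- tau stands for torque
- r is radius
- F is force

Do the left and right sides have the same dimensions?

Yes

tau (torque) has dimensions [L^2 M T^-2].
r (radius) has dimensions [L].
F (force) has dimensions [L M T^-2].

Left side: [L]
Right side: [L]

Both sides have the same dimensions, so the equation is dimensionally consistent.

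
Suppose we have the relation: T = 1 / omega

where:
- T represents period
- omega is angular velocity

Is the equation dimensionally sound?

Yes

T (period) has dimensions [T].
omega (angular velocity) has dimensions [T^-1].

Left side: [T]
Right side: [T]

Both sides have the same dimensions, so the equation is dimensionally consistent.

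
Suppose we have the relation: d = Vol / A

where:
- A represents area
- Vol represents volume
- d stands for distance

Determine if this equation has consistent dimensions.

Yes

A (area) has dimensions [L^2].
Vol (volume) has dimensions [L^3].
d (distance) has dimensions [L].

Left side: [L]
Right side: [L]

Both sides have the same dimensions, so the equation is dimensionally consistent.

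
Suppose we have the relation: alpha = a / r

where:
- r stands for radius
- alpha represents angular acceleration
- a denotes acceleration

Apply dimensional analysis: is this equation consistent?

Yes

r (radius) has dimensions [L].
alpha (angular acceleration) has dimensions [T^-2].
a (acceleration) has dimensions [L T^-2].

Left side: [T^-2]
Right side: [T^-2]

Both sides have the same dimensions, so the equation is dimensionally consistent.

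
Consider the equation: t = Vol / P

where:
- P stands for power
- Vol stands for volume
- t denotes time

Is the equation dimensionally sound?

No

P (power) has dimensions [L^2 M T^-3].
Vol (volume) has dimensions [L^3].
t (time) has dimensions [T].

Left side: [T]
Right side: [L M^-1 T^3]

The two sides have different dimensions, so the equation is NOT dimensionally consistent.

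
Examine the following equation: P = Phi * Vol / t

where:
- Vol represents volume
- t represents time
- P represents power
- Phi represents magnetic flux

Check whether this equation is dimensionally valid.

No

Vol (volume) has dimensions [L^3].
t (time) has dimensions [T].
P (power) has dimensions [L^2 M T^-3].
Phi (magnetic flux) has dimensions [I^-1 L^2 M T^-2].

Left side: [L^2 M T^-3]
Right side: [I^-1 L^5 M T^-3]

The two sides have different dimensions, so the equation is NOT dimensionally consistent.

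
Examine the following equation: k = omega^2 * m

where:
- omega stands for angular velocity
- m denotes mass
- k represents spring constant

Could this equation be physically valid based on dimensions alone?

Yes

omega (angular velocity) has dimensions [T^-1].
m (mass) has dimensions [M].
k (spring constant) has dimensions [M T^-2].

Left side: [M T^-2]
Right side: [M T^-2]

Both sides have the same dimensions, so the equation is dimensionally consistent.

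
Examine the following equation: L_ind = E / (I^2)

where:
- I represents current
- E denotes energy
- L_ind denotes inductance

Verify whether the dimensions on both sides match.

Yes

I (current) has dimensions [I].
E (energy) has dimensions [L^2 M T^-2].
L_ind (inductance) has dimensions [I^-2 L^2 M T^-2].

Left side: [I^-2 L^2 M T^-2]
Right side: [I^-2 L^2 M T^-2]

Both sides have the same dimensions, so the equation is dimensionally consistent.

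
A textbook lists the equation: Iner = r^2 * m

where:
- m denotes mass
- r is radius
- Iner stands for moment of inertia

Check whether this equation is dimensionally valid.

Yes

m (mass) has dimensions [M].
r (radius) has dimensions [L].
Iner (moment of inertia) has dimensions [L^2 M].

Left side: [L^2 M]
Right side: [L^2 M]

Both sides have the same dimensions, so the equation is dimensionally consistent.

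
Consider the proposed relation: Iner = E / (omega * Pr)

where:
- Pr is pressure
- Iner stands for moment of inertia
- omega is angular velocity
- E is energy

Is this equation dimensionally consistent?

No

Pr (pressure) has dimensions [L^-1 M T^-2].
Iner (moment of inertia) has dimensions [L^2 M].
omega (angular velocity) has dimensions [T^-1].
E (energy) has dimensions [L^2 M T^-2].

Left side: [L^2 M]
Right side: [L^3 T]

The two sides have different dimensions, so the equation is NOT dimensionally consistent.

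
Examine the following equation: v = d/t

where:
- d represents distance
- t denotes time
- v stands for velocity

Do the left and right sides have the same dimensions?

Yes

d (distance) has dimensions [L].
t (time) has dimensions [T].
v (velocity) has dimensions [L T^-1].

Left side: [L T^-1]
Right side: [L T^-1]

Both sides have the same dimensions, so the equation is dimensionally consistent.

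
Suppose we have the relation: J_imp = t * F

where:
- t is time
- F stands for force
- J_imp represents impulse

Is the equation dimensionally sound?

Yes

t (time) has dimensions [T].
F (force) has dimensions [L M T^-2].
J_imp (impulse) has dimensions [L M T^-1].

Left side: [L M T^-1]
Right side: [L M T^-1]

Both sides have the same dimensions, so the equation is dimensionally consistent.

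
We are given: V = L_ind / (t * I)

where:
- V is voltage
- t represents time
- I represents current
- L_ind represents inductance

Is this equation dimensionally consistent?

No

V (voltage) has dimensions [I^-1 L^2 M T^-3].
t (time) has dimensions [T].
I (current) has dimensions [I].
L_ind (inductance) has dimensions [I^-2 L^2 M T^-2].

Left side: [I^-1 L^2 M T^-3]
Right side: [I^-3 L^2 M T^-3]

The two sides have different dimensions, so the equation is NOT dimensionally consistent.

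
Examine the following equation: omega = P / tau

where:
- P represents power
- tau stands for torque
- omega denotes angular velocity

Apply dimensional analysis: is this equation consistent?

Yes

P (power) has dimensions [L^2 M T^-3].
tau (torque) has dimensions [L^2 M T^-2].
omega (angular velocity) has dimensions [T^-1].

Left side: [T^-1]
Right side: [T^-1]

Both sides have the same dimensions, so the equation is dimensionally consistent.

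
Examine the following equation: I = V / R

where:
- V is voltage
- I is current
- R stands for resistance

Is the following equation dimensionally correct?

Yes

V (voltage) has dimensions [I^-1 L^2 M T^-3].
I (current) has dimensions [I].
R (resistance) has dimensions [I^-2 L^2 M T^-3].

Left side: [I]
Right side: [I]

Both sides have the same dimensions, so the equation is dimensionally consistent.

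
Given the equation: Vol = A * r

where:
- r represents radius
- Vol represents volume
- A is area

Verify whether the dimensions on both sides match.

Yes

r (radius) has dimensions [L].
Vol (volume) has dimensions [L^3].
A (area) has dimensions [L^2].

Left side: [L^3]
Right side: [L^3]

Both sides have the same dimensions, so the equation is dimensionally consistent.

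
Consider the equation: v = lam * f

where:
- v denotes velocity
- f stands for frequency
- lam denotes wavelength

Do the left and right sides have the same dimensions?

Yes

v (velocity) has dimensions [L T^-1].
f (frequency) has dimensions [T^-1].
lam (wavelength) has dimensions [L].

Left side: [L T^-1]
Right side: [L T^-1]

Both sides have the same dimensions, so the equation is dimensionally consistent.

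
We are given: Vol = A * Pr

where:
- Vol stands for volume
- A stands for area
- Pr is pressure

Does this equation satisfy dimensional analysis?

No

Vol (volume) has dimensions [L^3].
A (area) has dimensions [L^2].
Pr (pressure) has dimensions [L^-1 M T^-2].

Left side: [L^3]
Right side: [L M T^-2]

The two sides have different dimensions, so the equation is NOT dimensionally consistent.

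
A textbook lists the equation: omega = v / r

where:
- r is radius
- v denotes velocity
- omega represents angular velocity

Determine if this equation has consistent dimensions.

Yes

r (radius) has dimensions [L].
v (velocity) has dimensions [L T^-1].
omega (angular velocity) has dimensions [T^-1].

Left side: [T^-1]
Right side: [T^-1]

Both sides have the same dimensions, so the equation is dimensionally consistent.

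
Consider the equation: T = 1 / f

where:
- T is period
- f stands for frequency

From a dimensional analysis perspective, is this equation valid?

Yes

T (period) has dimensions [T].
f (frequency) has dimensions [T^-1].

Left side: [T]
Right side: [T]

Both sides have the same dimensions, so the equation is dimensionally consistent.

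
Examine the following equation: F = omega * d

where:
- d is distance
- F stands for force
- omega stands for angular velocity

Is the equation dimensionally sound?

No

d (distance) has dimensions [L].
F (force) has dimensions [L M T^-2].
omega (angular velocity) has dimensions [T^-1].

Left side: [L M T^-2]
Right side: [L T^-1]

The two sides have different dimensions, so the equation is NOT dimensionally consistent.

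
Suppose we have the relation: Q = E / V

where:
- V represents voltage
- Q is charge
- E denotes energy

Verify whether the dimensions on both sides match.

Yes

V (voltage) has dimensions [I^-1 L^2 M T^-3].
Q (charge) has dimensions [I T].
E (energy) has dimensions [L^2 M T^-2].

Left side: [I T]
Right side: [I T]

Both sides have the same dimensions, so the equation is dimensionally consistent.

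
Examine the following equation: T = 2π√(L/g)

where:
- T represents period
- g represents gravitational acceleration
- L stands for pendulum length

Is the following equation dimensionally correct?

Yes

T (period) has dimensions [T].
g (gravitational acceleration) has dimensions [L T^-2].
L (pendulum length) has dimensions [L].

Left side: [T]
Right side: [T]

Both sides have the same dimensions, so the equation is dimensionally consistent.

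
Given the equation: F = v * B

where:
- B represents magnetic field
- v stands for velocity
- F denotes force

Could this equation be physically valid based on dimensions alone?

No

B (magnetic field) has dimensions [I^-1 M T^-2].
v (velocity) has dimensions [L T^-1].
F (force) has dimensions [L M T^-2].

Left side: [L M T^-2]
Right side: [I^-1 L M T^-3]

The two sides have different dimensions, so the equation is NOT dimensionally consistent.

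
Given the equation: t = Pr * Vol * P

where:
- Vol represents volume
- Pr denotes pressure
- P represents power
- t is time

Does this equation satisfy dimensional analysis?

No

Vol (volume) has dimensions [L^3].
Pr (pressure) has dimensions [L^-1 M T^-2].
P (power) has dimensions [L^2 M T^-3].
t (time) has dimensions [T].

Left side: [T]
Right side: [L^4 M^2 T^-5]

The two sides have different dimensions, so the equation is NOT dimensionally consistent.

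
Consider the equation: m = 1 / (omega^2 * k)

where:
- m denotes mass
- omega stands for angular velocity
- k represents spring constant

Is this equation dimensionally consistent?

No

m (mass) has dimensions [M].
omega (angular velocity) has dimensions [T^-1].
k (spring constant) has dimensions [M T^-2].

Left side: [M]
Right side: [M^-1 T^4]

The two sides have different dimensions, so the equation is NOT dimensionally consistent.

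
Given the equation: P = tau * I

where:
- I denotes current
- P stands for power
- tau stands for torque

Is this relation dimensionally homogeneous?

No

I (current) has dimensions [I].
P (power) has dimensions [L^2 M T^-3].
tau (torque) has dimensions [L^2 M T^-2].

Left side: [L^2 M T^-3]
Right side: [I L^2 M T^-2]

The two sides have different dimensions, so the equation is NOT dimensionally consistent.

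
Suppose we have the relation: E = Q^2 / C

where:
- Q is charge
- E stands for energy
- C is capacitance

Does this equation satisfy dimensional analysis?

Yes

Q (charge) has dimensions [I T].
E (energy) has dimensions [L^2 M T^-2].
C (capacitance) has dimensions [I^2 L^-2 M^-1 T^4].

Left side: [L^2 M T^-2]
Right side: [L^2 M T^-2]

Both sides have the same dimensions, so the equation is dimensionally consistent.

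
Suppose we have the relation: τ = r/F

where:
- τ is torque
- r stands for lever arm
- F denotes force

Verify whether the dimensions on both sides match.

No

τ (torque) has dimensions [L^2 M T^-2].
r (lever arm) has dimensions [L].
F (force) has dimensions [L M T^-2].

Left side: [L^2 M T^-2]
Right side: [M^-1 T^2]

The two sides have different dimensions, so the equation is NOT dimensionally consistent.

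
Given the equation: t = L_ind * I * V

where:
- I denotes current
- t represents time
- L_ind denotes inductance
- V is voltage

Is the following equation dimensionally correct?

No

I (current) has dimensions [I].
t (time) has dimensions [T].
L_ind (inductance) has dimensions [I^-2 L^2 M T^-2].
V (voltage) has dimensions [I^-1 L^2 M T^-3].

Left side: [T]
Right side: [I^-2 L^4 M^2 T^-5]

The two sides have different dimensions, so the equation is NOT dimensionally consistent.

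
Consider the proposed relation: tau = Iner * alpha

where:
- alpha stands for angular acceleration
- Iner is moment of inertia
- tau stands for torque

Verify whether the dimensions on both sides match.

Yes

alpha (angular acceleration) has dimensions [T^-2].
Iner (moment of inertia) has dimensions [L^2 M].
tau (torque) has dimensions [L^2 M T^-2].

Left side: [L^2 M T^-2]
Right side: [L^2 M T^-2]

Both sides have the same dimensions, so the equation is dimensionally consistent.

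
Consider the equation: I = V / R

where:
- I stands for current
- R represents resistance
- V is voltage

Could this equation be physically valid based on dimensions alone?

Yes

I (current) has dimensions [I].
R (resistance) has dimensions [I^-2 L^2 M T^-3].
V (voltage) has dimensions [I^-1 L^2 M T^-3].

Left side: [I]
Right side: [I]

Both sides have the same dimensions, so the equation is dimensionally consistent.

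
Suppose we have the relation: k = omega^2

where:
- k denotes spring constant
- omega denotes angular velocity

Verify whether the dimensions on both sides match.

No

k (spring constant) has dimensions [M T^-2].
omega (angular velocity) has dimensions [T^-1].

Left side: [M T^-2]
Right side: [T^-2]

The two sides have different dimensions, so the equation is NOT dimensionally consistent.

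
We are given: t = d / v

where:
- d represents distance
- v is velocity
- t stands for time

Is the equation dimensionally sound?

Yes

d (distance) has dimensions [L].
v (velocity) has dimensions [L T^-1].
t (time) has dimensions [T].

Left side: [T]
Right side: [T]

Both sides have the same dimensions, so the equation is dimensionally consistent.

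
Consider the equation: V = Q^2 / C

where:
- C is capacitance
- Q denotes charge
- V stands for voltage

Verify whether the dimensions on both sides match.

No

C (capacitance) has dimensions [I^2 L^-2 M^-1 T^4].
Q (charge) has dimensions [I T].
V (voltage) has dimensions [I^-1 L^2 M T^-3].

Left side: [I^-1 L^2 M T^-3]
Right side: [L^2 M T^-2]

The two sides have different dimensions, so the equation is NOT dimensionally consistent.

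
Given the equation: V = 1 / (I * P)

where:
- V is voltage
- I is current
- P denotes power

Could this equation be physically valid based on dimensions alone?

No

V (voltage) has dimensions [I^-1 L^2 M T^-3].
I (current) has dimensions [I].
P (power) has dimensions [L^2 M T^-3].

Left side: [I^-1 L^2 M T^-3]
Right side: [I^-1 L^-2 M^-1 T^3]

The two sides have different dimensions, so the equation is NOT dimensionally consistent.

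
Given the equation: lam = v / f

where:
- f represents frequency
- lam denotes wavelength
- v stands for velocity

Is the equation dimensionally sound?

Yes

f (frequency) has dimensions [T^-1].
lam (wavelength) has dimensions [L].
v (velocity) has dimensions [L T^-1].

Left side: [L]
Right side: [L]

Both sides have the same dimensions, so the equation is dimensionally consistent.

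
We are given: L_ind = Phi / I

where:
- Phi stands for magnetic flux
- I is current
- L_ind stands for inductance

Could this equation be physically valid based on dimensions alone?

Yes

Phi (magnetic flux) has dimensions [I^-1 L^2 M T^-2].
I (current) has dimensions [I].
L_ind (inductance) has dimensions [I^-2 L^2 M T^-2].

Left side: [I^-2 L^2 M T^-2]
Right side: [I^-2 L^2 M T^-2]

Both sides have the same dimensions, so the equation is dimensionally consistent.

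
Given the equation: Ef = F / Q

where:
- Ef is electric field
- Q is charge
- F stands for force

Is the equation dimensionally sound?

Yes

Ef (electric field) has dimensions [I^-1 L M T^-3].
Q (charge) has dimensions [I T].
F (force) has dimensions [L M T^-2].

Left side: [I^-1 L M T^-3]
Right side: [I^-1 L M T^-3]

Both sides have the same dimensions, so the equation is dimensionally consistent.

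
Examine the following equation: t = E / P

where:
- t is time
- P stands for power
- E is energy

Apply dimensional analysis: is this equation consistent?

Yes

t (time) has dimensions [T].
P (power) has dimensions [L^2 M T^-3].
E (energy) has dimensions [L^2 M T^-2].

Left side: [T]
Right side: [T]

Both sides have the same dimensions, so the equation is dimensionally consistent.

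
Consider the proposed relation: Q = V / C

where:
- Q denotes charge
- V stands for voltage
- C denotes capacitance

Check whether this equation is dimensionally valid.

No

Q (charge) has dimensions [I T].
V (voltage) has dimensions [I^-1 L^2 M T^-3].
C (capacitance) has dimensions [I^2 L^-2 M^-1 T^4].

Left side: [I T]
Right side: [I^-3 L^4 M^2 T^-7]

The two sides have different dimensions, so the equation is NOT dimensionally consistent.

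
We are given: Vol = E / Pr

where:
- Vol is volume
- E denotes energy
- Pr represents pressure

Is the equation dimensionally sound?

Yes

Vol (volume) has dimensions [L^3].
E (energy) has dimensions [L^2 M T^-2].
Pr (pressure) has dimensions [L^-1 M T^-2].

Left side: [L^3]
Right side: [L^3]

Both sides have the same dimensions, so the equation is dimensionally consistent.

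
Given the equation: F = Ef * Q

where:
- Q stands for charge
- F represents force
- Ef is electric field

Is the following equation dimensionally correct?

Yes

Q (charge) has dimensions [I T].
F (force) has dimensions [L M T^-2].
Ef (electric field) has dimensions [I^-1 L M T^-3].

Left side: [L M T^-2]
Right side: [L M T^-2]

Both sides have the same dimensions, so the equation is dimensionally consistent.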